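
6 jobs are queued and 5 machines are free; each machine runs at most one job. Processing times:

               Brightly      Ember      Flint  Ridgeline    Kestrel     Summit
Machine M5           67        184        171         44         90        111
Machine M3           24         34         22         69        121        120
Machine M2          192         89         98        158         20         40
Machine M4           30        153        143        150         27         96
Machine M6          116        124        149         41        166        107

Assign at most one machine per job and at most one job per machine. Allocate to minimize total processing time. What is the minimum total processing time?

Optimal: Brightly→Machine M5 (67 min), Flint→Machine M3 (22 min), Summit→Machine M2 (40 min), Kestrel→Machine M4 (27 min), Ridgeline→Machine M6 (41 min) — total 67+22+40+27+41 = 197 min.
Column-greedy (each machine in turn goes to its cheapest remaining job) gives 223 min, worse by 26.
Next-best assignment: Brightly→Machine M5, Ember→Machine M3, Summit→Machine M2, Kestrel→Machine M4, Ridgeline→Machine M6 = 209 min.
Swapping Summit↔Brightly (Summit→Machine M5 111 min, Brightly→Machine M2 192 min) adds 196.
Checked against all permutations: 197 min is optimal.

Minimum total: 197 min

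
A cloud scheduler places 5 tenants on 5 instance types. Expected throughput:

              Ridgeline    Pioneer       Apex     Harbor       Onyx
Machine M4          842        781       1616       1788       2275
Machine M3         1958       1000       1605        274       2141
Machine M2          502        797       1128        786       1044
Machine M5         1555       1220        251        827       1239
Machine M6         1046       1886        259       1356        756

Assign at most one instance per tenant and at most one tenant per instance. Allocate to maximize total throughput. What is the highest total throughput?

Optimal: Ridgeline→Machine M5 (1555 ops/s), Pioneer→Machine M6 (1886 ops/s), Apex→Machine M2 (1128 ops/s), Harbor→Machine M4 (1788 ops/s), Onyx→Machine M3 (2141 ops/s) — total 1555+1886+1128+1788+2141 = 8498 ops/s.
Swapping Pioneer↔Ridgeline (Pioneer→Machine M5 1220 ops/s, Ridgeline→Machine M6 1046 ops/s) loses 1175.
No other one-to-one assignment exceeds 8498 ops/s.

Maximum total: 8498 ops/s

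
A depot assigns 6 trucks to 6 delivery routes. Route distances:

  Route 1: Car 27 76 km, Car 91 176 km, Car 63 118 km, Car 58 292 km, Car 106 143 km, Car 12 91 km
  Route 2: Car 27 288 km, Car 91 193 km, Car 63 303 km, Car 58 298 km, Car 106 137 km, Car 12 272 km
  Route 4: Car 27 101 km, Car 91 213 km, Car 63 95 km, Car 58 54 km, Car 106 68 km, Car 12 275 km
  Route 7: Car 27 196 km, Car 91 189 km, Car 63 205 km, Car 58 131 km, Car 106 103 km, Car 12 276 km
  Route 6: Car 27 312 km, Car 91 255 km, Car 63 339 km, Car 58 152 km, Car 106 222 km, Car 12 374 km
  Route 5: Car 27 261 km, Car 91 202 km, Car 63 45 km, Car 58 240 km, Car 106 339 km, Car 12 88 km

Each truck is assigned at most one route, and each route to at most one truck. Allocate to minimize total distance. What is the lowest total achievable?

Optimal: Car 27→Route 4 (101 km), Car 91→Route 2 (193 km), Car 63→Route 5 (45 km), Car 58→Route 6 (152 km), Car 106→Route 7 (103 km), Car 12→Route 1 (91 km) — total 101+193+45+152+103+91 = 685 km.
Min-entry greedy (repeatedly take the single cheapest remaining cell) gives 845 km, worse by 160.

Minimum total: 685 km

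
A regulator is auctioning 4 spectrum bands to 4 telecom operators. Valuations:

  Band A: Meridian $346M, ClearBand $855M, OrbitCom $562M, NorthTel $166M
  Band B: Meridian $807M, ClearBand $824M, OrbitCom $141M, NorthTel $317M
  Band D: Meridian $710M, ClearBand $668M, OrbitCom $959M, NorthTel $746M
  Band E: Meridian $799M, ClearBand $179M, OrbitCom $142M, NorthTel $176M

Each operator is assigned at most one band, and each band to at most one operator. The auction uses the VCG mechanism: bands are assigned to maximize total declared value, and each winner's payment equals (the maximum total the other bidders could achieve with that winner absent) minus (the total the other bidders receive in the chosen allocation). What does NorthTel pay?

Efficient allocation: Meridian→Band E ($799M), ClearBand→Band B ($824M), OrbitCom→Band A ($562M), NorthTel→Band D ($746M); total welfare W = $2931M.
NorthTel receives Band D at value $746M, so the others get W − 746 = $2185M.
Without NorthTel: best allocation of the remaining 3 bidders over all 4 bands is Meridian→Band B ($807M), ClearBand→Band A ($855M), OrbitCom→Band D ($959M), total $2621M.
VCG payment = (others' best without NorthTel) − (others' welfare with NorthTel) = 2621 − 2185 = $436M.

NorthTel pays $436M.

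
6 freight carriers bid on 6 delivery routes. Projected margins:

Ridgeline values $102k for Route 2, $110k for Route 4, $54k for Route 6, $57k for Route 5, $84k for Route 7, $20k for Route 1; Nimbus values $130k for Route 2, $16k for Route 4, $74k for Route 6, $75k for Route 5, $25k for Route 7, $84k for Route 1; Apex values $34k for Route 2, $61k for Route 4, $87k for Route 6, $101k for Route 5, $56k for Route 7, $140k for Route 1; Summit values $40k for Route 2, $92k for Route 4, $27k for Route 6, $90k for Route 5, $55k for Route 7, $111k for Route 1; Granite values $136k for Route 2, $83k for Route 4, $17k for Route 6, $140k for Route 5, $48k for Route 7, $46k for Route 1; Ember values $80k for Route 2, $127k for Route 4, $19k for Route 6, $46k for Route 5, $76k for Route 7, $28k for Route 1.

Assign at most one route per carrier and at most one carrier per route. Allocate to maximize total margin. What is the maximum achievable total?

Maximum total: $679k

This is a one-to-one assignment (maximum-weight bipartite matching).
Optimal: Ridgeline→Route 7 ($84k), Nimbus→Route 2 ($130k), Apex→Route 6 ($87k), Summit→Route 1 ($111k), Granite→Route 5 ($140k), Ember→Route 4 ($127k) — total 84+130+87+111+140+127 = $679k.
Row-greedy (each carrier in turn takes its best remaining route) gives $537k, worse by 142.
Next-best assignment: Ridgeline→Route 4, Nimbus→Route 2, Apex→Route 6, Summit→Route 1, Granite→Route 5, Ember→Route 7 = $654k.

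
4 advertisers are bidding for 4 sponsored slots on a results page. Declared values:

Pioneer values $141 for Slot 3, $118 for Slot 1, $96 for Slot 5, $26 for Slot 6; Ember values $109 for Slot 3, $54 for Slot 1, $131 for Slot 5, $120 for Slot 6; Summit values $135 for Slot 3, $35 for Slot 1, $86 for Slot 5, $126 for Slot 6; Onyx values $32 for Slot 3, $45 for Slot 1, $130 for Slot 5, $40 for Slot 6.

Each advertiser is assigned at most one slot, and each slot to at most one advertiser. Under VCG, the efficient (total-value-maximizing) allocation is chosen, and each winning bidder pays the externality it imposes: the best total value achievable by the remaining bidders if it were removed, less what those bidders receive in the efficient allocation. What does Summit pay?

Summit pays $23.

Efficient allocation: Pioneer→Slot 1 ($118), Ember→Slot 6 ($120), Summit→Slot 3 ($135), Onyx→Slot 5 ($130); total welfare W = $503.
Summit receives Slot 3 at value $135, so the others get W − 135 = $368.
Without Summit: best allocation of the remaining 3 bidders over all 4 slots is Pioneer→Slot 3 ($141), Ember→Slot 6 ($120), Onyx→Slot 5 ($130), total $391.
VCG payment = (others' best without Summit) − (others' welfare with Summit) = 391 − 368 = $23.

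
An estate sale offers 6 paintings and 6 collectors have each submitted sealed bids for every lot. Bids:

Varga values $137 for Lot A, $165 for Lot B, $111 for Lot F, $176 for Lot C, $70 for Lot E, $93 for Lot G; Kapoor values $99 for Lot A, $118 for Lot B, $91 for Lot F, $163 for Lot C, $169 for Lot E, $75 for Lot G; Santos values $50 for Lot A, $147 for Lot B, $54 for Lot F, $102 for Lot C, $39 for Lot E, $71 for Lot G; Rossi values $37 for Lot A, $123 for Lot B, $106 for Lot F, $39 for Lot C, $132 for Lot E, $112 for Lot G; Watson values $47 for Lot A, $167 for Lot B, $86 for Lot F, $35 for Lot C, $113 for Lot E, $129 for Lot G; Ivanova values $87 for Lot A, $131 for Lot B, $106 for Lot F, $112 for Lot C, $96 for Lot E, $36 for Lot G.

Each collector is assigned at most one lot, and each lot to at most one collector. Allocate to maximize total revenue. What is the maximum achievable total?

Max total: $814

Optimal: Varga→Lot A ($137), Kapoor→Lot C ($163), Santos→Lot B ($147), Rossi→Lot E ($132), Watson→Lot G ($129), Ivanova→Lot F ($106) — total 137+163+147+132+129+106 = $814.
Max-entry greedy (repeatedly take the single best remaining cell) gives $780, worse by 34.
No other one-to-one assignment exceeds $814.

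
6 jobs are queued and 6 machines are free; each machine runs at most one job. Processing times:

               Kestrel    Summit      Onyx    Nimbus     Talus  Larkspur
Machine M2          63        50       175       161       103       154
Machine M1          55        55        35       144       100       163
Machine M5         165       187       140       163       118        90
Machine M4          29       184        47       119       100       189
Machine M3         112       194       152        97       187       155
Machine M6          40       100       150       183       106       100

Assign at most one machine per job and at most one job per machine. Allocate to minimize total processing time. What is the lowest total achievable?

Min total: 407 min

Optimal: Kestrel→Machine M4 (29 min), Summit→Machine M2 (50 min), Onyx→Machine M1 (35 min), Nimbus→Machine M3 (97 min), Talus→Machine M6 (106 min), Larkspur→Machine M5 (90 min) — total 29+50+35+97+106+90 = 407 min.
Swapping Summit↔Onyx (Summit→Machine M1 55 min, Onyx→Machine M2 175 min) adds 145.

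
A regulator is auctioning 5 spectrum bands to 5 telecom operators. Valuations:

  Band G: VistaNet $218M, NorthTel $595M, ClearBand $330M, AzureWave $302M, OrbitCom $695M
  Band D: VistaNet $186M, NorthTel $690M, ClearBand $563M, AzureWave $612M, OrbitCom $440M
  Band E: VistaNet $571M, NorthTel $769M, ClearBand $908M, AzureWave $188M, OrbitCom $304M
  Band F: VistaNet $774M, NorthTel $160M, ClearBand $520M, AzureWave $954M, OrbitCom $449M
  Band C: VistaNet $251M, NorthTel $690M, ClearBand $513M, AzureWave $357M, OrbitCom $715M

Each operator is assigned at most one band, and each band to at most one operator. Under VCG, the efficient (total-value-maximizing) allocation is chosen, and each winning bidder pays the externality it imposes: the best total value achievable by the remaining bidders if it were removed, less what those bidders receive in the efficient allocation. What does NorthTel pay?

Efficient allocation: VistaNet→Band F ($774M), NorthTel→Band C ($690M), ClearBand→Band E ($908M), AzureWave→Band D ($612M), OrbitCom→Band G ($695M); total welfare W = $3679M.
NorthTel receives Band C at value $690M, so the others get W − 690 = $2989M.
Without NorthTel: best allocation of the remaining 4 bidders over all 5 bands is VistaNet→Band F ($774M), ClearBand→Band E ($908M), AzureWave→Band D ($612M), OrbitCom→Band C ($715M), total $3009M.
VCG payment = (others' best without NorthTel) − (others' welfare with NorthTel) = 3009 − 2989 = $20M.

NorthTel pays $20M.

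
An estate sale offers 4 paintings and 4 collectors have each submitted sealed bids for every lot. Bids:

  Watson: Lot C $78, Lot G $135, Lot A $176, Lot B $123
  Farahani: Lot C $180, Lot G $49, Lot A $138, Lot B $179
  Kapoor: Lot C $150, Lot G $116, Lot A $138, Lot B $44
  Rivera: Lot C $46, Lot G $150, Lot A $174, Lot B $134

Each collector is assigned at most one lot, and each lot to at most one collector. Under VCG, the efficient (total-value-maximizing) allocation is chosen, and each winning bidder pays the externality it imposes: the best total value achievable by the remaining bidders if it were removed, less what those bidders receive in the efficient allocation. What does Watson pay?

Watson pays $24.

Efficient allocation: Watson→Lot A ($176), Farahani→Lot B ($179), Kapoor→Lot C ($150), Rivera→Lot G ($150); total welfare W = $655.
Watson receives Lot A at value $176, so the others get W − 176 = $479.
Without Watson: best allocation of the remaining 3 bidders over all 4 lots is Farahani→Lot B ($179), Kapoor→Lot C ($150), Rivera→Lot A ($174), total $503.
VCG payment = (others' best without Watson) − (others' welfare with Watson) = 503 − 479 = $24.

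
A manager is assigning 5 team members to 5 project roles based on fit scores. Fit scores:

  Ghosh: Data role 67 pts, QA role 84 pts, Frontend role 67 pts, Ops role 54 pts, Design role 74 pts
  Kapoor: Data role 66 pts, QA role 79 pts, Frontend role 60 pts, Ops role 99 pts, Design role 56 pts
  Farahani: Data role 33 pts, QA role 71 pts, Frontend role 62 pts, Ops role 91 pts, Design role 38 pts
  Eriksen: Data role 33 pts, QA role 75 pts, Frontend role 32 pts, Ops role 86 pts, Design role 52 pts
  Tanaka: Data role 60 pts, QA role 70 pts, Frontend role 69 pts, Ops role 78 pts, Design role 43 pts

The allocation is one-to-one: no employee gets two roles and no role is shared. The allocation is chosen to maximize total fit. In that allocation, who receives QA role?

Treat this as an assignment problem: match each employee to one role.
Optimal: Ghosh→Design role (74 pts), Kapoor→Data role (66 pts), Farahani→Ops role (91 pts), Eriksen→QA role (75 pts), Tanaka→Frontend role (69 pts) — total 74+66+91+75+69 = 375 pts.
Column-greedy (each role in turn goes to its best remaining employee) gives 358 pts, worse by 17.
Next-best assignment: Ghosh→Design role, Kapoor→Ops role, Farahani→Frontend role, Eriksen→QA role, Tanaka→Data role = 370 pts.
Every other assignment is strictly worse.
Eriksen's own top role is Ops role (86 pts), but forcing Eriksen→Ops role and reassigning the rest optimally gives only 366 pts — worse by 9.

Eriksen receives QA role.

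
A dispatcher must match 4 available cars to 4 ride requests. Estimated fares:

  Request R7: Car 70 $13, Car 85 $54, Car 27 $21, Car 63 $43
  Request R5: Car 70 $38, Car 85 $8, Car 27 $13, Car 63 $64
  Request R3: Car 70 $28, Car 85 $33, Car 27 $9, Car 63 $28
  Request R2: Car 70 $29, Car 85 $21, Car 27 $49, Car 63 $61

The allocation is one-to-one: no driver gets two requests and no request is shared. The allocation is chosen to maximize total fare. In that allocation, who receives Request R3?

Car 70 receives Request R3.

This is the linear assignment problem.
Optimal: Car 70→Request R3 ($28), Car 85→Request R7 ($54), Car 27→Request R2 ($49), Car 63→Request R5 ($64) — total 28+54+49+64 = $195.
Row-greedy (each driver in turn takes its best remaining request) gives $169, worse by 26.
Next-best assignment: Car 70→Request R5, Car 85→Request R7, Car 27→Request R2, Car 63→Request R3 = $169.
Car 70's own top request is Request R5 ($38), but forcing Car 70→Request R5 and reassigning the rest optimally gives only $169 — worse by 26.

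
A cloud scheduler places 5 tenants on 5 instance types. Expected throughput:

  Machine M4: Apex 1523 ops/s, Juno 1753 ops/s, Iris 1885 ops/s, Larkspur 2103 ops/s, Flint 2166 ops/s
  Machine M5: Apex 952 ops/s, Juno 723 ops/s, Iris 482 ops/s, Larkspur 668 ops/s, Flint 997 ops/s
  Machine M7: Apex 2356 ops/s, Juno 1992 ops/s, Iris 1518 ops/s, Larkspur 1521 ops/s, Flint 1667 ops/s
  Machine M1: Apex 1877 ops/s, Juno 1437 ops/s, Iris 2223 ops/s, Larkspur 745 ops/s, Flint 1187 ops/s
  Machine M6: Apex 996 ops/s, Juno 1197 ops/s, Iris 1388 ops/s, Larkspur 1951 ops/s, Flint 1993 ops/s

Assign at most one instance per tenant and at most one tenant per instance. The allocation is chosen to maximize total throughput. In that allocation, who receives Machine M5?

Juno receives Machine M5.

Optimal: Apex→Machine M7 (2356 ops/s), Juno→Machine M5 (723 ops/s), Iris→Machine M1 (2223 ops/s), Larkspur→Machine M6 (1951 ops/s), Flint→Machine M4 (2166 ops/s) — total 2356+723+2223+1951+2166 = 9419 ops/s.
Row-greedy (each tenant in turn takes its best remaining instance) gives 9280 ops/s, worse by 139.
Next-best assignment: Apex→Machine M7, Juno→Machine M5, Iris→Machine M1, Larkspur→Machine M4, Flint→Machine M6 = 9398 ops/s.
No other one-to-one assignment exceeds 9419 ops/s.
Juno's own top instance is Machine M7 (1992 ops/s), but forcing Juno→Machine M7 and reassigning the rest optimally gives only 9284 ops/s — worse by 135.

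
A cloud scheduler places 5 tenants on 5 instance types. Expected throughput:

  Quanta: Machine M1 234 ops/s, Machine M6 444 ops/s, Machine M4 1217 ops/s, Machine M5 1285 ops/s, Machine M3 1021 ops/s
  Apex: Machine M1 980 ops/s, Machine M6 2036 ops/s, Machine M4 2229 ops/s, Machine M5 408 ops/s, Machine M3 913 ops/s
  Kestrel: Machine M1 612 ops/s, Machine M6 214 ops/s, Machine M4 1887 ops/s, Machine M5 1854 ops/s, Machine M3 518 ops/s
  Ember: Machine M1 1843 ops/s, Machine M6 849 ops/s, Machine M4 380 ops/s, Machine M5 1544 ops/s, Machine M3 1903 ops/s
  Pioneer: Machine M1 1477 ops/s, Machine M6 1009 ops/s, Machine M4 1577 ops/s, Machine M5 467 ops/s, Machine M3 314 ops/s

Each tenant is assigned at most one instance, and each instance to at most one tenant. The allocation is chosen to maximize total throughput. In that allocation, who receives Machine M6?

Apex receives Machine M6.

Optimal: Quanta→Machine M5 (1285 ops/s), Apex→Machine M6 (2036 ops/s), Kestrel→Machine M4 (1887 ops/s), Ember→Machine M3 (1903 ops/s), Pioneer→Machine M1 (1477 ops/s) — total 1285+2036+1887+1903+1477 = 8588 ops/s.
Max-entry greedy (repeatedly take the single best remaining cell) gives 7907 ops/s, worse by 681.
Next-best assignment: Quanta→Machine M4, Apex→Machine M6, Kestrel→Machine M5, Ember→Machine M3, Pioneer→Machine M1 = 8487 ops/s.
Apex's own top instance is Machine M4 (2229 ops/s), but forcing Apex→Machine M4 and reassigning the rest optimally gives only 7956 ops/s — worse by 632.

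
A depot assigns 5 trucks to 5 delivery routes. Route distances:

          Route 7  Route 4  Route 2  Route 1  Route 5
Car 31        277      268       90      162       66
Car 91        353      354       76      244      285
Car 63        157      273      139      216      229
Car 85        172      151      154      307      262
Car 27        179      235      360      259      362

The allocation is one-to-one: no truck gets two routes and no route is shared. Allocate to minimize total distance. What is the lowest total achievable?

This is a one-to-one assignment (minimum-cost bipartite matching).
Optimal: Car 31→Route 5 (66 km), Car 91→Route 2 (76 km), Car 63→Route 1 (216 km), Car 85→Route 4 (151 km), Car 27→Route 7 (179 km) — total 66+76+216+151+179 = 688 km.
Column-greedy (each route in turn goes to its cheapest remaining truck) gives 908 km, worse by 220.
Next-best assignment: Car 31→Route 5, Car 91→Route 2, Car 63→Route 7, Car 85→Route 4, Car 27→Route 1 = 709 km.

Min total: 688 km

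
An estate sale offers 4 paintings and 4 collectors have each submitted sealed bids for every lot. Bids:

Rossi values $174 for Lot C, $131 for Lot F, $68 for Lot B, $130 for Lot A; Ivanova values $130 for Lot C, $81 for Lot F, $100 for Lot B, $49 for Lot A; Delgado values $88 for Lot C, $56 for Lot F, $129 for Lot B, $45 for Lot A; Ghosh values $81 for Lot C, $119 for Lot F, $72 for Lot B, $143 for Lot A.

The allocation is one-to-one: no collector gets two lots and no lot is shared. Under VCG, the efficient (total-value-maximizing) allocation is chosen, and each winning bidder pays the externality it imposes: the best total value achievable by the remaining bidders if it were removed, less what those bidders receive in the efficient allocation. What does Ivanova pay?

Efficient allocation: Rossi→Lot F ($131), Ivanova→Lot C ($130), Delgado→Lot B ($129), Ghosh→Lot A ($143); total welfare W = $533.
Ivanova receives Lot C at value $130, so the others get W − 130 = $403.
Without Ivanova: best allocation of the remaining 3 bidders over all 4 lots is Rossi→Lot C ($174), Delgado→Lot B ($129), Ghosh→Lot A ($143), total $446.
VCG payment = (others' best without Ivanova) − (others' welfare with Ivanova) = 446 − 403 = $43.

Ivanova pays $43.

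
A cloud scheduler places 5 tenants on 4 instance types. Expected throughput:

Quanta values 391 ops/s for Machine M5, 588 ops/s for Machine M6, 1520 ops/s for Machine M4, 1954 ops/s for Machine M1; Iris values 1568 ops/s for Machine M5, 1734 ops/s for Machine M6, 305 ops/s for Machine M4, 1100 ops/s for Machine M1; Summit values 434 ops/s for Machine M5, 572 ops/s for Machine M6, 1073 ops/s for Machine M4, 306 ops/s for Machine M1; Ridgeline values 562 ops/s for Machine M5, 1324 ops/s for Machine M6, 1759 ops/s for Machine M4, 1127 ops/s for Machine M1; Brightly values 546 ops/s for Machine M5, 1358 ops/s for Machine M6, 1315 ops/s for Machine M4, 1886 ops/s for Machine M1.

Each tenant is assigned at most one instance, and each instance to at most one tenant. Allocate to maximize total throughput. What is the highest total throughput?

Max total: 6639 ops/s

Optimal: Iris→Machine M5 (1568 ops/s), Brightly→Machine M6 (1358 ops/s), Ridgeline→Machine M4 (1759 ops/s), Quanta→Machine M1 (1954 ops/s) — total 1568+1358+1759+1954 = 6639 ops/s.
Max-entry greedy (repeatedly take the single best remaining cell) gives 5993 ops/s, worse by 646.
Next-best assignment: Iris→Machine M5, Ridgeline→Machine M6, Quanta→Machine M4, Brightly→Machine M1 = 6298 ops/s.
Checked against all permutations: 6639 ops/s is optimal.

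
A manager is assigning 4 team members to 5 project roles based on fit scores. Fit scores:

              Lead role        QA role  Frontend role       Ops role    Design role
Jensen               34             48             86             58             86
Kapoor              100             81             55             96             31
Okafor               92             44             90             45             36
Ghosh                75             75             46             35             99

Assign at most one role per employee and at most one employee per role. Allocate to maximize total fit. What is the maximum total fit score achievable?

Optimal: Jensen→Frontend role (86 pts), Kapoor→Ops role (96 pts), Okafor→Lead role (92 pts), Ghosh→Design role (99 pts) — total 86+96+92+99 = 373 pts.
Max-entry greedy (repeatedly take the single best remaining cell) gives 347 pts, worse by 26.
Swapping Kapoor↔Jensen (Kapoor→Frontend role 55 pts, Jensen→Ops role 58 pts) loses 69.

Maximum total: 373 pts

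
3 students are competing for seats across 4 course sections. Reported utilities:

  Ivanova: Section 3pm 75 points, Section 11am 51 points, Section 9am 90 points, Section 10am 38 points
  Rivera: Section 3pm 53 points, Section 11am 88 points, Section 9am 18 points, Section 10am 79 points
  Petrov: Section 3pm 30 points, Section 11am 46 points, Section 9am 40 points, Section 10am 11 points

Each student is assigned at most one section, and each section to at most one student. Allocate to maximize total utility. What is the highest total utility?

Max total: 215 points

Optimal: Ivanova→Section 9am (90 points), Rivera→Section 10am (79 points), Petrov→Section 11am (46 points) — total 90+79+46 = 215 points.
Max-entry greedy (repeatedly take the single best remaining cell) gives 208 points, worse by 7.
Swapping Petrov↔Ivanova (Petrov→Section 9am 40 points, Ivanova→Section 11am 51 points) loses 45.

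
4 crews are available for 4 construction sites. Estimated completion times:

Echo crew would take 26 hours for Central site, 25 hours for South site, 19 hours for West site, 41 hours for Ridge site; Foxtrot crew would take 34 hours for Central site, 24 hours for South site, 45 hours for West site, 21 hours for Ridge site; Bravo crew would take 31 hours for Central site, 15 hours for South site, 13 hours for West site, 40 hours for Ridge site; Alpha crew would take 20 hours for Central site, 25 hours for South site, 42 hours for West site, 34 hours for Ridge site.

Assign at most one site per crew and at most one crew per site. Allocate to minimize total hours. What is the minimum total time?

Minimum total: 75 hours

This is a one-to-one assignment (minimum-cost bipartite matching).
Optimal: Echo crew→West site (19 hours), Foxtrot crew→Ridge site (21 hours), Bravo crew→South site (15 hours), Alpha crew→Central site (20 hours) — total 19+21+15+20 = 75 hours.
Min-entry greedy (repeatedly take the single cheapest remaining cell) gives 79 hours, worse by 4.
Swapping Bravo crew↔Echo crew (Bravo crew→West site 13 hours, Echo crew→South site 25 hours) adds 4.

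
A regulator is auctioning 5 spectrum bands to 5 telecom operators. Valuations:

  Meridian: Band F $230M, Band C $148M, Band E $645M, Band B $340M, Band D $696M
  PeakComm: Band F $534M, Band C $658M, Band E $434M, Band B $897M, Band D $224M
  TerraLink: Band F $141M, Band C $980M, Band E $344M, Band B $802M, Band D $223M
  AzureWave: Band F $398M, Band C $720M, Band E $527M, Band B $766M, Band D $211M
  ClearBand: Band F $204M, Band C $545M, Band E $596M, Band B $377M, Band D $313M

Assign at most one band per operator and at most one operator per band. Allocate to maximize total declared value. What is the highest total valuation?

Optimal: Meridian→Band D ($696M), PeakComm→Band F ($534M), TerraLink→Band C ($980M), AzureWave→Band B ($766M), ClearBand→Band E ($596M) — total 696+534+980+766+596 = $3572M.
Column-greedy (each band in turn goes to its best remaining operator) gives $3238M, worse by 334.
Checked against all permutations: $3572M is optimal.

Maximum total: $3572M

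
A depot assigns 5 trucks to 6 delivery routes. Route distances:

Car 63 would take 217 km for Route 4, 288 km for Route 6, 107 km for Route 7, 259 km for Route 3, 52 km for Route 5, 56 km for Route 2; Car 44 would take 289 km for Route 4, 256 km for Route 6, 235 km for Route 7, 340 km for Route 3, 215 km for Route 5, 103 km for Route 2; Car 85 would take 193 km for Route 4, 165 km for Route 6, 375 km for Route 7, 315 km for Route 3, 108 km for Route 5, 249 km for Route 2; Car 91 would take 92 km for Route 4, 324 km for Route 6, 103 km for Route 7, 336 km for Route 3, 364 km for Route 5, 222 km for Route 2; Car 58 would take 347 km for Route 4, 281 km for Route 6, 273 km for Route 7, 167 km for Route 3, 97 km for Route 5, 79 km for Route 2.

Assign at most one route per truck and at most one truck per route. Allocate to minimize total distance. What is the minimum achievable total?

Optimal: Car 63→Route 7 (107 km), Car 44→Route 2 (103 km), Car 85→Route 6 (165 km), Car 91→Route 4 (92 km), Car 58→Route 5 (97 km) — total 107+103+165+92+97 = 564 km.
Min-entry greedy (repeatedly take the single cheapest remaining cell) gives 623 km, worse by 59.
Next-best assignment: Car 63→Route 7, Car 44→Route 2, Car 85→Route 5, Car 91→Route 4, Car 58→Route 3 = 577 km.
Every other assignment is strictly worse.

Min total: 564 km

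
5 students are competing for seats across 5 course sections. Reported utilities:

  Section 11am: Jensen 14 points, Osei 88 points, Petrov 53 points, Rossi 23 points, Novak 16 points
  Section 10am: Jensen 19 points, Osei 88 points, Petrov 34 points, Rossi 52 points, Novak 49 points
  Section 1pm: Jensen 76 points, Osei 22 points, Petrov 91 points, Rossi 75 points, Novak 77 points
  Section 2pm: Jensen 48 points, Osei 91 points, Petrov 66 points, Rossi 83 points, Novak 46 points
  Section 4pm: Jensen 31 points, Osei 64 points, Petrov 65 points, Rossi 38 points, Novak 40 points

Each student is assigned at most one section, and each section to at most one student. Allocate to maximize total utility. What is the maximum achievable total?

Maximum total: 361 points

This is the linear assignment problem.
Optimal: Jensen→Section 1pm (76 points), Osei→Section 11am (88 points), Petrov→Section 4pm (65 points), Rossi→Section 2pm (83 points), Novak→Section 10am (49 points) — total 76+88+65+83+49 = 361 points.
Row-greedy (each student in turn takes its best remaining section) gives 300 points, worse by 61.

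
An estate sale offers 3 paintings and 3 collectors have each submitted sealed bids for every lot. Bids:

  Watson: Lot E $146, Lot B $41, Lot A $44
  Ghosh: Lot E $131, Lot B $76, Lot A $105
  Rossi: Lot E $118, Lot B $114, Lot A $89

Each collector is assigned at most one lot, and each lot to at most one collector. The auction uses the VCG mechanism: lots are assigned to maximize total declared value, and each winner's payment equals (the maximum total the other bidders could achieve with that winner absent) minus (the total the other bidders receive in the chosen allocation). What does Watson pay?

Efficient allocation: Watson→Lot E ($146), Ghosh→Lot A ($105), Rossi→Lot B ($114); total welfare W = $365.
Watson receives Lot E at value $146, so the others get W − 146 = $219.
Without Watson: best allocation of the remaining 2 bidders over all 3 lots is Ghosh→Lot E ($131), Rossi→Lot B ($114), total $245.
VCG payment = (others' best without Watson) − (others' welfare with Watson) = 245 − 219 = $26.

Watson pays $26.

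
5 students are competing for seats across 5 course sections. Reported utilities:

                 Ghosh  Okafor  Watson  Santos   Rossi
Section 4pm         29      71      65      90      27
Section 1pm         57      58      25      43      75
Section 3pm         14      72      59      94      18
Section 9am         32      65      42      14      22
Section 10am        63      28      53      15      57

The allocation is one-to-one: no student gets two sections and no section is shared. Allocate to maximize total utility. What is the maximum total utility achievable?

Max total: 362 points

Treat this as an assignment problem: match each student to one section.
Optimal: Ghosh→Section 10am (63 points), Okafor→Section 9am (65 points), Watson→Section 4pm (65 points), Santos→Section 3pm (94 points), Rossi→Section 1pm (75 points) — total 63+65+65+94+75 = 362 points.
Column-greedy (each section in turn goes to its best remaining student) gives 342 points, worse by 20.
Swapping Watson↔Rossi (Watson→Section 1pm 25 points, Rossi→Section 4pm 27 points) loses 88.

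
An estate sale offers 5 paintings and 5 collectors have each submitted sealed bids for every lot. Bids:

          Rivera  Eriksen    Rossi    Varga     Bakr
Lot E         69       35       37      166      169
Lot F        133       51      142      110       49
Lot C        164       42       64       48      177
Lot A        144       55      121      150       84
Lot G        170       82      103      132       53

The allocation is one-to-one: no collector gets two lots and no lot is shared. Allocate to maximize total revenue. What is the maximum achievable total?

Optimal: Rivera→Lot A ($144), Eriksen→Lot G ($82), Rossi→Lot F ($142), Varga→Lot E ($166), Bakr→Lot C ($177) — total 144+82+142+166+177 = $711.
Row-greedy (each collector in turn takes its best remaining lot) gives $710, worse by 1.
Swapping Rivera↔Varga (Rivera→Lot E $69, Varga→Lot A $150) loses 91.
No other one-to-one assignment exceeds $711.

Maximum total: $711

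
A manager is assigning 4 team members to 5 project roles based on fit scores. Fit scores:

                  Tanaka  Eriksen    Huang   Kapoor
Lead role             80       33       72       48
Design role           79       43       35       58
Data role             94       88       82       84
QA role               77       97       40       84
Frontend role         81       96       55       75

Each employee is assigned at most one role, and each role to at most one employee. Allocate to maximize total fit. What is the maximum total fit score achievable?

Max total: 346 pts

Optimal: Tanaka→Data role (94 pts), Eriksen→Frontend role (96 pts), Huang→Lead role (72 pts), Kapoor→QA role (84 pts) — total 94+96+72+84 = 346 pts.
Max-entry greedy (repeatedly take the single best remaining cell) gives 338 pts, worse by 8.
Every other assignment is strictly worse.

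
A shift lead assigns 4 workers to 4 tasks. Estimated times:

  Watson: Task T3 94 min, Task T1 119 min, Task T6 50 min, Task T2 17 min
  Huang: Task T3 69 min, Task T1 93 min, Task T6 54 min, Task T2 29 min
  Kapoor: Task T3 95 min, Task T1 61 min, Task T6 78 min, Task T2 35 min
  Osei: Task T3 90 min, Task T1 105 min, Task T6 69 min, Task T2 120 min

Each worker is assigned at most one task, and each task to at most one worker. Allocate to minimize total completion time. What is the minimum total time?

Optimal: Watson→Task T2 (17 min), Huang→Task T3 (69 min), Kapoor→Task T1 (61 min), Osei→Task T6 (69 min) — total 17+69+61+69 = 216 min.
Min-entry greedy (repeatedly take the single cheapest remaining cell) gives 222 min, worse by 6.
Swapping Huang↔Kapoor (Huang→Task T1 93 min, Kapoor→Task T3 95 min) adds 58.
Checked against all permutations: 216 min is optimal.

Minimum total: 216 min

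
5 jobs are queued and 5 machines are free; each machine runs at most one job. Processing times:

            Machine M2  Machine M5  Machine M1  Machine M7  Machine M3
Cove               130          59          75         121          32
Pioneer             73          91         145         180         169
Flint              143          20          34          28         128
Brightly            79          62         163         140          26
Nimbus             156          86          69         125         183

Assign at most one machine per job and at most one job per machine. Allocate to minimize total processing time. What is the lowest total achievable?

Min total: 255 min

Optimal: Cove→Machine M5 (59 min), Pioneer→Machine M2 (73 min), Flint→Machine M7 (28 min), Brightly→Machine M3 (26 min), Nimbus→Machine M1 (69 min) — total 59+73+28+26+69 = 255 min.
Row-greedy (each job in turn takes its cheapest remaining machine) gives 334 min, worse by 79.
Checked against all permutations: 255 min is optimal.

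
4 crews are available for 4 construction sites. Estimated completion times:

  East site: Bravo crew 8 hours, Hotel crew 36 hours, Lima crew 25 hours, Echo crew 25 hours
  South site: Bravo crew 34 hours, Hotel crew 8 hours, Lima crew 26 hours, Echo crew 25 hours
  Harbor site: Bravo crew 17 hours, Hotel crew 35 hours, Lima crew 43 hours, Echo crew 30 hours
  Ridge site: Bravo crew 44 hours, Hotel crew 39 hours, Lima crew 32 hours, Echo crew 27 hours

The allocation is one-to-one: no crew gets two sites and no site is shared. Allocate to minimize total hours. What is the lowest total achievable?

Minimum total: 77 hours

Optimal: Bravo crew→Harbor site (17 hours), Hotel crew→South site (8 hours), Lima crew→East site (25 hours), Echo crew→Ridge site (27 hours) — total 17+8+25+27 = 77 hours.
Column-greedy (each site in turn goes to its cheapest remaining crew) gives 78 hours, worse by 1.
No other one-to-one assignment undercuts 77 hours.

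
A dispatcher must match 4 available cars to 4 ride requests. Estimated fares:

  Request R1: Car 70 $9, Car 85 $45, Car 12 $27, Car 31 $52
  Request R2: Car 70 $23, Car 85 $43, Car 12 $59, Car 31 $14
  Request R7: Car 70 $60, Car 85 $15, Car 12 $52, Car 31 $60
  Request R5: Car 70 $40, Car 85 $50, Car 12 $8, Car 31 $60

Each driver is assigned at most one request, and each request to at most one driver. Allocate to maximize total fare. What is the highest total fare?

Maximum total: $224

Optimal: Car 70→Request R7 ($60), Car 85→Request R1 ($45), Car 12→Request R2 ($59), Car 31→Request R5 ($60) — total 60+45+59+60 = $224.
Row-greedy (each driver in turn takes its best remaining request) gives $221, worse by 3.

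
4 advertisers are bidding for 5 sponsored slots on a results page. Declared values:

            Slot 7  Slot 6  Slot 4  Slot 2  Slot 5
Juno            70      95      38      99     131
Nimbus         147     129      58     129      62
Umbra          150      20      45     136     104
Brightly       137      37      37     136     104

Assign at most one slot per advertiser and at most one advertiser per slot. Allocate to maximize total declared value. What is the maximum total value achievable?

Optimal: Juno→Slot 5 ($131), Nimbus→Slot 6 ($129), Umbra→Slot 7 ($150), Brightly→Slot 2 ($136) — total 131+129+150+136 = $546.
Next-best assignment: Juno→Slot 5, Nimbus→Slot 6, Umbra→Slot 2, Brightly→Slot 7 = $533.
Swapping Nimbus↔Brightly (Nimbus→Slot 2 $129, Brightly→Slot 6 $37) loses 99.

Max total: $546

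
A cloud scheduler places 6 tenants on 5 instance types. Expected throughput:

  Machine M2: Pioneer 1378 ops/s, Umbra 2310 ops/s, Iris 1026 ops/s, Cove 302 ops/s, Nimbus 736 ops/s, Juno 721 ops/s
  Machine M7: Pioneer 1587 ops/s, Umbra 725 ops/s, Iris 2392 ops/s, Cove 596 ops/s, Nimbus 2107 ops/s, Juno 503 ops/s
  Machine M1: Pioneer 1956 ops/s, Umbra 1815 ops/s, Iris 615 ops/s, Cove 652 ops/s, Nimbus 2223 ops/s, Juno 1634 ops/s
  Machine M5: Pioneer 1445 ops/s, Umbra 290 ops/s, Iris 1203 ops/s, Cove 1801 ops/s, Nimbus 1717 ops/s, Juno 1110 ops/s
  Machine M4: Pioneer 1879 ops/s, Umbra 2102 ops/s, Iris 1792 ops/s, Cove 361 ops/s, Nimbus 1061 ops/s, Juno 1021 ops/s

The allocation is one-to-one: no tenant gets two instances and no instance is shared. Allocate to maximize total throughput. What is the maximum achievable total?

Optimal: Umbra→Machine M2 (2310 ops/s), Iris→Machine M7 (2392 ops/s), Nimbus→Machine M1 (2223 ops/s), Cove→Machine M5 (1801 ops/s), Pioneer→Machine M4 (1879 ops/s) — total 2310+2392+2223+1801+1879 = 10605 ops/s.
Row-greedy (each tenant in turn takes its best remaining instance) gives 9520 ops/s, worse by 1085.
Next-best assignment: Umbra→Machine M2, Iris→Machine M7, Juno→Machine M1, Cove→Machine M5, Pioneer→Machine M4 = 10016 ops/s.
Every other assignment is strictly worse.

Max total: 10605 ops/s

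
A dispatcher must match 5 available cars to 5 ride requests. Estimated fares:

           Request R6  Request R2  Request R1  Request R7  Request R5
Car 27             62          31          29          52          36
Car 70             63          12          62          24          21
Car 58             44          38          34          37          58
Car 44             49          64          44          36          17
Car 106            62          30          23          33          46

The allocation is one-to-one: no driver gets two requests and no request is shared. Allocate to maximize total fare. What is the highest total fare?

Optimal: Car 27→Request R7 ($52), Car 70→Request R1 ($62), Car 58→Request R5 ($58), Car 44→Request R2 ($64), Car 106→Request R6 ($62) — total 52+62+58+64+62 = $298.
Column-greedy (each request in turn goes to its best remaining driver) gives $259, worse by 39.
Swapping Car 44↔Car 70 (Car 44→Request R1 $44, Car 70→Request R2 $12) loses 70.
Every other assignment is strictly worse.

Maximum total: $298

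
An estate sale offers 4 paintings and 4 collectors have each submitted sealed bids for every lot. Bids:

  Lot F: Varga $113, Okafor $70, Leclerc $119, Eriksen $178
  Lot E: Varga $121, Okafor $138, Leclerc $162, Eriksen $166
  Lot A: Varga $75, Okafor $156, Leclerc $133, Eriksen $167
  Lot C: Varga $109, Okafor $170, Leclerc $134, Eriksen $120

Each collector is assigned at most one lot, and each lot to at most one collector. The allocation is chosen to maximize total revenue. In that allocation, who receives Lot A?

Eriksen receives Lot A.

Optimal: Varga→Lot F ($113), Okafor→Lot C ($170), Leclerc→Lot E ($162), Eriksen→Lot A ($167) — total 113+170+162+167 = $612.
Row-greedy (each collector in turn takes its best remaining lot) gives $602, worse by 10.
Eriksen's own top lot is Lot F ($178), but forcing Eriksen→Lot F and reassigning the rest optimally gives only $605 — worse by 7.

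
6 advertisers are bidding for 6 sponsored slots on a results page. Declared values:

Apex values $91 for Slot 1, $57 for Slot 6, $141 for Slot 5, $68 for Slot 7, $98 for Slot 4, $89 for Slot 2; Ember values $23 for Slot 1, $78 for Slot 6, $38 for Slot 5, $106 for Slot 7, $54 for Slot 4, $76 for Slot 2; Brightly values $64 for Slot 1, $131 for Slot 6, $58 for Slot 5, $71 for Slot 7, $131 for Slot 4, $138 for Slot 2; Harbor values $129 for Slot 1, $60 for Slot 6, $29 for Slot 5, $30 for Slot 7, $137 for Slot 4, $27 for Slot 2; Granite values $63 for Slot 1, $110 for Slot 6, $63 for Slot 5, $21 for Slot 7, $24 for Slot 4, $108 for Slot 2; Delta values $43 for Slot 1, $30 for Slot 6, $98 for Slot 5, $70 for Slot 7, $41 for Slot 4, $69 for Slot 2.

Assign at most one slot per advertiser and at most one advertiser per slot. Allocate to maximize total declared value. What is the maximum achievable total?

Optimal: Apex→Slot 5 ($141), Ember→Slot 7 ($106), Brightly→Slot 4 ($131), Harbor→Slot 1 ($129), Granite→Slot 6 ($110), Delta→Slot 2 ($69) — total 141+106+131+129+110+69 = $686.
Max-entry greedy (repeatedly take the single best remaining cell) gives $675, worse by 11.
Swapping Ember↔Granite (Ember→Slot 6 $78, Granite→Slot 7 $21) loses 117.

Max total: $686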